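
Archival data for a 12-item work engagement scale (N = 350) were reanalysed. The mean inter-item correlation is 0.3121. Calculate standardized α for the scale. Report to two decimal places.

standardized α = 0.84

Standardized α = k·r̄ / (1 + (k−1)·r̄) = 12 × 0.3121 / (1 + 11 × 0.3121)
  = 3.7452 / 4.4331 = 0.84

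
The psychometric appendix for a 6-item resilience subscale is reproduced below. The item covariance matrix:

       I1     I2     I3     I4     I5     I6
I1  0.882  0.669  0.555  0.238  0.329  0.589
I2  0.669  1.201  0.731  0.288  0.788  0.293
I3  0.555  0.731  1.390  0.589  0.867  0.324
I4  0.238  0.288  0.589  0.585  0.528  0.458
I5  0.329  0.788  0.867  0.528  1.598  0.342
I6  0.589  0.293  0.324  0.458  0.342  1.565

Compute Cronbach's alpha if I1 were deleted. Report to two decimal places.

α = 0.78

Remaining items: I2, I3, I4, I5, I6 (k = 5).
Σσᵢ² = 1.201 + 1.390 + 0.585 + 1.598 + 1.565 = 6.339
Var(T) = 6.339 + 2 × 5.208 = 16.755
α (item deleted) = (5/4)·(1 − 6.339/16.755) = 0.78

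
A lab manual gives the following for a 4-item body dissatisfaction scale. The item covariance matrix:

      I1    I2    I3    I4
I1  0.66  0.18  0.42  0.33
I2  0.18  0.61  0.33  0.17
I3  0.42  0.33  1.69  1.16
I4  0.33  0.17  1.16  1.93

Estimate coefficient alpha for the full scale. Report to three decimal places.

Σσᵢ² = 0.66 + 0.61 + 1.69 + 1.93 = 4.89
Σ_{i<j} σ_ij = 2.59
σ²_T = 4.89 + 2 × 2.59 = 10.07
α = (k/(k−1))·(1 − Σσᵢ²/σ²_T) = (4/3)·(1 − 4.89/10.07) = 0.686

coefficient alpha = 0.686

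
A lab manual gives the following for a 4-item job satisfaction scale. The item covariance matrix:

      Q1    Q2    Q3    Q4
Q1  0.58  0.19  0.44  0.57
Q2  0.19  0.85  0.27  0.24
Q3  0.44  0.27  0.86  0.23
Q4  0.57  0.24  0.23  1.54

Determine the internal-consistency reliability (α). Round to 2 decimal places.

Σσᵢ² = 0.58 + 0.85 + 0.86 + 1.54 = 3.83
Σ_{i<j} σ_ij = 1.94
Var(T) = 3.83 + 2 × 1.94 = 7.71
α = (k/(k−1))·(1 − Σσᵢ²/Var(T)) = (4/3)·(1 − 3.83/7.71) = 0.67

α = 0.67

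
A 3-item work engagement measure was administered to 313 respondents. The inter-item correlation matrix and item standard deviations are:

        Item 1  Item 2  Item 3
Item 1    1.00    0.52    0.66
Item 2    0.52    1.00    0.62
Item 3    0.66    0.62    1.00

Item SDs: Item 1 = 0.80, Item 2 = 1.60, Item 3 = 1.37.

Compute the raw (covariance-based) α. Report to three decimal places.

Σσ²ᵢ = 0.80² + 1.60² + 1.37² = 5.0769
Covariances σ_ij = r_ij · s_i · s_j:
  σ(Item 1,Item 2) = 0.52 × 0.80 × 1.60 = 0.6656
  σ(Item 1,Item 3) = 0.66 × 0.80 × 1.37 = 0.7234
  σ(Item 2,Item 3) = 0.62 × 1.60 × 1.37 = 1.3590
σ²_T = Σσ²ᵢ + 2·Σσ_ij = 5.0769 + 2 × 2.7480 = 10.5729
α = (3/2)·(1 − 5.0769/10.5729) = 0.780

α = 0.780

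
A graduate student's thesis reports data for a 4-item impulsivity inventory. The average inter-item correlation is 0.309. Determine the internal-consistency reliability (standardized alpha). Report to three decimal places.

Standardized α = k·r̄ / (1 + (k−1)·r̄) = 4 × 0.309 / (1 + 3 × 0.309)
  = 1.2360 / 1.9270 = 0.641

α = 0.641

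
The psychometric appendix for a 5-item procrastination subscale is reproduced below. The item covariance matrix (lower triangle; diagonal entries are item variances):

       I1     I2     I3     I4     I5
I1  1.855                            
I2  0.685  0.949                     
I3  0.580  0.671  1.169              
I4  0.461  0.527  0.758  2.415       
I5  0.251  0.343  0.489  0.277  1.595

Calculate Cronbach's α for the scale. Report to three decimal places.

α = 0.698

Σσᵢ² = 1.855 + 0.949 + 1.169 + 2.415 + 1.595 = 7.983
Sum of the distinct covariances = 5.042
σ²_T = 7.983 + 2 × 5.042 = 18.067
α = (k/(k−1))·(1 − Σσᵢ²/σ²_T) = (5/4)·(1 − 7.983/18.067) = 0.698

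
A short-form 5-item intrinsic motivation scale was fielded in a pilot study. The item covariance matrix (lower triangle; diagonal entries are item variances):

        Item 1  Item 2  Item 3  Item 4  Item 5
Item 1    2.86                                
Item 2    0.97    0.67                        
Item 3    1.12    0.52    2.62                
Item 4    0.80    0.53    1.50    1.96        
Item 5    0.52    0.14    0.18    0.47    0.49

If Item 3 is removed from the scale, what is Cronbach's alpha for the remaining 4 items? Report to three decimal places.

α = 0.712

Remaining items: Item 1, Item 2, Item 4, Item 5 (k = 4).
Σσᵢ² = 2.86 + 0.67 + 1.96 + 0.49 = 5.98
total variance = 5.98 + 2 × 3.43 = 12.84
α (item deleted) = (4/3)·(1 − 5.98/12.84) = 0.712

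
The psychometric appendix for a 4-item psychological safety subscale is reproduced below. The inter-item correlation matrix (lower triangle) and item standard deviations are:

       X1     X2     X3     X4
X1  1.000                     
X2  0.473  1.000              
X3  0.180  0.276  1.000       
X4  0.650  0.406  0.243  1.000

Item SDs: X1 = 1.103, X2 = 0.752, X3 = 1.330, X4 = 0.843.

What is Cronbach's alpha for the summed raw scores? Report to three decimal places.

Σσ²ᵢ = 1.103² + 0.752² + 1.330² + 0.843² = 4.2617
Covariances σ_ij = r_ij · s_i · s_j:
  σ(X1,X2) = 0.473 × 1.103 × 0.752 = 0.3923
  σ(X1,X3) = 0.180 × 1.103 × 1.330 = 0.2641
  σ(X1,X4) = 0.650 × 1.103 × 0.843 = 0.6044
  σ(X2,X3) = 0.276 × 0.752 × 1.330 = 0.2760
  σ(X2,X4) = 0.406 × 0.752 × 0.843 = 0.2574
  σ(X3,X4) = 0.243 × 1.330 × 0.843 = 0.2724
σ²_T = Σσ²ᵢ + 2·Σσ_ij = 4.2617 + 2 × 2.0666 = 8.3949
α = (4/3)·(1 − 4.2617/8.3949) = 0.656

α = 0.656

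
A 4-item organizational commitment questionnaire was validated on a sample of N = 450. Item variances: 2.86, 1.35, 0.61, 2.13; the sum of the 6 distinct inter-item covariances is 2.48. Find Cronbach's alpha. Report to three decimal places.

Σσ²ᵢ = 2.86 + 1.35 + 0.61 + 2.13 = 6.95
Sum of distinct covariances = 2.48
total variance = Σσ²ᵢ + 2·Σcov = 6.95 + 2 × 2.48 = 11.91
α = (4/3)·(1 − 6.95/11.91) = 0.555

α = 0.555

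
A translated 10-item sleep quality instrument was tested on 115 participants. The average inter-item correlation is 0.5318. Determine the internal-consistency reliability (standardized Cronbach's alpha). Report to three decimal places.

Standardized α = k·r̄ / (1 + (k−1)·r̄) = 10 × 0.5318 / (1 + 9 × 0.5318)
  = 5.3180 / 5.7862 = 0.919

α = 0.919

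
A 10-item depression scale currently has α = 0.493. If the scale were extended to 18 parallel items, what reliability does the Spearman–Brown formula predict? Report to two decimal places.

Length factor m = 18/10 = 1.8000
α' = m·α / (1 + (m−1)·α)
   = 18/10 × 0.493 / (1 + (18/10 − 1) × 0.493)
   = 0.8874 / 1.3944 = 0.64

predicted reliability = 0.64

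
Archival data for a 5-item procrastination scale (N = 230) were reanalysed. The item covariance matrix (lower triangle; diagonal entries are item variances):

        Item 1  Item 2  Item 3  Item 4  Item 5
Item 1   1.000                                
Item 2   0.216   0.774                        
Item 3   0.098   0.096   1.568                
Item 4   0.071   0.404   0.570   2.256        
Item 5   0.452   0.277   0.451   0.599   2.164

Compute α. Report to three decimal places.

Σσᵢ² = 1.000 + 0.774 + 1.568 + 2.256 + 2.164 = 7.762
Σ_{i<j} σ_ij = 3.234
Var(T) = 7.762 + 2 × 3.234 = 14.230
α = (k/(k−1))·(1 − Σσᵢ²/Var(T)) = (5/4)·(1 − 7.762/14.230) = 0.568

α = 0.568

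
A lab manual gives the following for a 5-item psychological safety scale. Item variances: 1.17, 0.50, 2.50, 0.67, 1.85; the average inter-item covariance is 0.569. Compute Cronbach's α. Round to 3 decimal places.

α = 0.787

Σσᵢ² = 1.17 + 0.50 + 2.50 + 0.67 + 1.85 = 6.69
Sum of the 10 distinct covariances = 10 × 0.569 = 5.690
σ²_T = Σσᵢ² + 2·Σcov = 6.69 + 2 × 5.690 = 18.070
α = (5/4)·(1 − 6.69/18.070) = 0.787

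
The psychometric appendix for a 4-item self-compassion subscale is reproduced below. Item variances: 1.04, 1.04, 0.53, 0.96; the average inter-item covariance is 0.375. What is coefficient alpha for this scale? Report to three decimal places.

coefficient alpha = 0.743

ΣVar(i) = 1.04 + 1.04 + 0.53 + 0.96 = 3.57
Sum of the 6 distinct covariances = 6 × 0.375 = 2.250
σ²_total = ΣVar(i) + 2·Σcov = 3.57 + 2 × 2.250 = 8.070
α = (4/3)·(1 − 3.57/8.070) = 0.743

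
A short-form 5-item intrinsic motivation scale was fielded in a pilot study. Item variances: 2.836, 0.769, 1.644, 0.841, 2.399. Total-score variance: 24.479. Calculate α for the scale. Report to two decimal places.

α = 0.82

Σσ²ᵢ = 2.836 + 0.769 + 1.644 + 0.841 + 2.399 = 8.489
α = (k/(k−1))·(1 − Σσ²ᵢ/Var(T)) = (5/4)·(1 − 8.489/24.479) = 0.82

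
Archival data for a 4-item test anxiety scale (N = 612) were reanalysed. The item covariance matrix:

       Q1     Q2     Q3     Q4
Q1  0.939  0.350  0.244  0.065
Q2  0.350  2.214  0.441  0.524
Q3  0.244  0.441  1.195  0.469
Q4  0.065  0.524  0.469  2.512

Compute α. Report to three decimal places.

Σσ²ᵢ = 0.939 + 2.214 + 1.195 + 2.512 = 6.860
Σ_{i<j} σ_ij = 2.093
σ²_total = 6.860 + 2 × 2.093 = 11.046
α = (k/(k−1))·(1 − Σσ²ᵢ/σ²_total) = (4/3)·(1 − 6.860/11.046) = 0.505

α = 0.505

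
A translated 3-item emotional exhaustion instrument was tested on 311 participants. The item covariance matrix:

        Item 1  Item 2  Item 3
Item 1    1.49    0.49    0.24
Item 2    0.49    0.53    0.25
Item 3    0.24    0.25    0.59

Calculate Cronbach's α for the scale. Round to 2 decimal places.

α = 0.64

sum of item variances = 1.49 + 0.53 + 0.59 = 2.61
Σ_{i<j} σ_ij = 0.98
σ²_total = 2.61 + 2 × 0.98 = 4.57
α = (k/(k−1))·(1 − sum of item variances/σ²_total) = (3/2)·(1 − 2.61/4.57) = 0.64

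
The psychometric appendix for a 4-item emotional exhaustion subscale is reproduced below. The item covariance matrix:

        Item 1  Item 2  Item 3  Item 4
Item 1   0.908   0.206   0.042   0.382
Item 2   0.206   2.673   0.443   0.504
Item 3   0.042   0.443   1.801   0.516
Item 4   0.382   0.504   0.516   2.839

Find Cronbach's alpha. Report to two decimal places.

α = 0.45

Σσᵢ² = 0.908 + 2.673 + 1.801 + 2.839 = 8.221
Σ_{i<j} σ_ij = 2.093
σ²_total = 8.221 + 2 × 2.093 = 12.407
α = (k/(k−1))·(1 − Σσᵢ²/σ²_total) = (4/3)·(1 − 8.221/12.407) = 0.45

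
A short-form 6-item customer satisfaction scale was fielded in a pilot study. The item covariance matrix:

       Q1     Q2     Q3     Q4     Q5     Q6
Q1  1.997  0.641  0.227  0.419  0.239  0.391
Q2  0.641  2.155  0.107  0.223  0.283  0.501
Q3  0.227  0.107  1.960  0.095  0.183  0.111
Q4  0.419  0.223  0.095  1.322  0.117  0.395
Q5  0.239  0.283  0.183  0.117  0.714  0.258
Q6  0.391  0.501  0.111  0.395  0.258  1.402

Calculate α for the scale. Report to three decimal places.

Σσᵢ² = 1.997 + 2.155 + 1.960 + 1.322 + 0.714 + 1.402 = 9.550
Sum of off-diagonal covariances = 4.190
total variance = 9.550 + 2 × 4.190 = 17.930
α = (k/(k−1))·(1 − Σσᵢ²/total variance) = (6/5)·(1 − 9.550/17.930) = 0.561

α = 0.561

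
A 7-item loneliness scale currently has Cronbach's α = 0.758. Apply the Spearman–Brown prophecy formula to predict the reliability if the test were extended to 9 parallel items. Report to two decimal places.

Length factor m = 9/7 = 1.2857
α' = m·α / (1 + (m−1)·α)
   = 9/7 × 0.758 / (1 + (9/7 − 1) × 0.758)
   = 0.9746 / 1.2166 = 0.80

predicted reliability = 0.80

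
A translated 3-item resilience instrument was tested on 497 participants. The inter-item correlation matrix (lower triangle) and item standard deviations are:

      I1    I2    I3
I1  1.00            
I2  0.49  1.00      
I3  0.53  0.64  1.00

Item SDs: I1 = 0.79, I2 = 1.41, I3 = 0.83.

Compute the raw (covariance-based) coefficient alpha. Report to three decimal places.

α = 0.748

Σσ²ᵢ = 0.79² + 1.41² + 0.83² = 3.3011
Covariances σ_ij = r_ij · s_i · s_j:
  σ(I1,I2) = 0.49 × 0.79 × 1.41 = 0.5458
  σ(I1,I3) = 0.53 × 0.79 × 0.83 = 0.3475
  σ(I2,I3) = 0.64 × 1.41 × 0.83 = 0.7490
σ²_T = Σσ²ᵢ + 2·Σσ_ij = 3.3011 + 2 × 1.6423 = 6.5857
α = (3/2)·(1 − 3.3011/6.5857) = 0.748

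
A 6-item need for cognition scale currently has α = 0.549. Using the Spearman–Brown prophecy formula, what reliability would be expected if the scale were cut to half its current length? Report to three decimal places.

Length factor m = 1/2
α' = m·α / (1 − (1−m)·α)
   = 1/2 × 0.549 / (1 − (1 − 1/2) × 0.549)
   = 0.2745 / 0.7255 = 0.378

predicted reliability = 0.378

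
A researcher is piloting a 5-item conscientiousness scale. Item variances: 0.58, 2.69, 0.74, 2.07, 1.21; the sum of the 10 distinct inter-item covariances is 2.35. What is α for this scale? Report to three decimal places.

sum of item variances = 0.58 + 2.69 + 0.74 + 2.07 + 1.21 = 7.29
Sum of distinct covariances = 2.35
total variance = sum of item variances + 2·Σcov = 7.29 + 2 × 2.35 = 11.99
α = (5/4)·(1 − 7.29/11.99) = 0.490

α = 0.490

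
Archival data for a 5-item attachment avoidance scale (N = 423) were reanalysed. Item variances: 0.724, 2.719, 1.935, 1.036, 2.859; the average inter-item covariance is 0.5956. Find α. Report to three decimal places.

ΣVar(i) = 0.724 + 2.719 + 1.935 + 1.036 + 2.859 = 9.273
Sum of the 10 distinct covariances = 10 × 0.5956 = 5.9560
total variance = ΣVar(i) + 2·Σcov = 9.273 + 2 × 5.9560 = 21.1850
α = (5/4)·(1 − 9.273/21.1850) = 0.703

α = 0.703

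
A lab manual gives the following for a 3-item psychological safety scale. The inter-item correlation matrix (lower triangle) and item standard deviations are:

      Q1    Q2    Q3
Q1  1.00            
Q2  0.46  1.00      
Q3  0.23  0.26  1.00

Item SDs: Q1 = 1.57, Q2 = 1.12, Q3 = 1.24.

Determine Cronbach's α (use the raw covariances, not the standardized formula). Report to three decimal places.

α = 0.571

Σσ²ᵢ = 1.57² + 1.12² + 1.24² = 5.2569
Covariances σ_ij = r_ij · s_i · s_j:
  σ(Q1,Q2) = 0.46 × 1.57 × 1.12 = 0.8089
  σ(Q1,Q3) = 0.23 × 1.57 × 1.24 = 0.4478
  σ(Q2,Q3) = 0.26 × 1.12 × 1.24 = 0.3611
σ²_T = Σσ²ᵢ + 2·Σσ_ij = 5.2569 + 2 × 1.6178 = 8.4925
α = (3/2)·(1 − 5.2569/8.4925) = 0.571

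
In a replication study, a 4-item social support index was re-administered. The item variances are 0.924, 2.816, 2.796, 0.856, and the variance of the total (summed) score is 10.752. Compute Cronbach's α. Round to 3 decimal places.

Cronbach's α = 0.417

Σσᵢ² = 0.924 + 2.816 + 2.796 + 0.856 = 7.392
α = (k/(k−1))·(1 − Σσᵢ²/σ²_total) = (4/3)·(1 − 7.392/10.752) = 0.417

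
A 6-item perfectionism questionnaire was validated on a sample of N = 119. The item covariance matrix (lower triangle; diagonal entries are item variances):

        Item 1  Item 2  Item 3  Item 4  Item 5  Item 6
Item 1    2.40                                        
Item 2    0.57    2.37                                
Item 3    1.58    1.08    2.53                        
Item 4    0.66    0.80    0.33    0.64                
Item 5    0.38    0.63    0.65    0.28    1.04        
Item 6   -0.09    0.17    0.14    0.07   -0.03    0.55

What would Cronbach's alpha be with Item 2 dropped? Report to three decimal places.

α = 0.657

Remaining items: Item 1, Item 3, Item 4, Item 5, Item 6 (k = 5).
Σσᵢ² = 2.40 + 2.53 + 0.64 + 1.04 + 0.55 = 7.16
total variance = 7.16 + 2 × 3.97 = 15.10
α (item deleted) = (5/4)·(1 − 7.16/15.10) = 0.657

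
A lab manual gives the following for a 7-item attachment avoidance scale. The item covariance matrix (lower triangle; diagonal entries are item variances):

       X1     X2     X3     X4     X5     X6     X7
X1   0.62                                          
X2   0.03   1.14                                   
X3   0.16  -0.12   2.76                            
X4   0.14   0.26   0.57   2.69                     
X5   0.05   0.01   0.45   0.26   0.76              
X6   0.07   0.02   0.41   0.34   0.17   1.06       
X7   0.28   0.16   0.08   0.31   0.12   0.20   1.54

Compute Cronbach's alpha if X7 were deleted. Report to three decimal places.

α = 0.461

Remaining items: X1, X2, X3, X4, X5, X6 (k = 6).
sum of item variances = 0.62 + 1.14 + 2.76 + 2.69 + 0.76 + 1.06 = 9.03
σ²_total = 9.03 + 2 × 2.82 = 14.67
α (item deleted) = (6/5)·(1 − 9.03/14.67) = 0.461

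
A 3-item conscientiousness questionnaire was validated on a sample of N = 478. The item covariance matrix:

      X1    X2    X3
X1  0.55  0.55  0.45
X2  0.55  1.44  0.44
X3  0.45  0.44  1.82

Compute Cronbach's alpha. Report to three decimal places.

Σσ²ᵢ = 0.55 + 1.44 + 1.82 = 3.81
Sum of the distinct covariances = 1.44
Var(T) = 3.81 + 2 × 1.44 = 6.69
α = (k/(k−1))·(1 − Σσ²ᵢ/Var(T)) = (3/2)·(1 − 3.81/6.69) = 0.646

α = 0.646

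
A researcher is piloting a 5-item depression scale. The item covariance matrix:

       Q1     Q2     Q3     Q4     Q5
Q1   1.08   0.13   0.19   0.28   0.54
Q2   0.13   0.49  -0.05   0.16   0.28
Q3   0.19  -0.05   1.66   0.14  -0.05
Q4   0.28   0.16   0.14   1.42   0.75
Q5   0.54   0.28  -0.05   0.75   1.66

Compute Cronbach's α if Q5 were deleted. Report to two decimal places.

Remaining items: Q1, Q2, Q3, Q4 (k = 4).
sum of item variances = 1.08 + 0.49 + 1.66 + 1.42 = 4.65
Var(T) = 4.65 + 2 × 0.85 = 6.35
α (item deleted) = (4/3)·(1 − 4.65/6.35) = 0.36

α = 0.36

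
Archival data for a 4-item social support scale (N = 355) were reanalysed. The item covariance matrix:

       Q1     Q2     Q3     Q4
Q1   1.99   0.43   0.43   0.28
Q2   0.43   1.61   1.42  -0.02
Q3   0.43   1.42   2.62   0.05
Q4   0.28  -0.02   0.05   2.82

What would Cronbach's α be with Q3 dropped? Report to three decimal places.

Remaining items: Q1, Q2, Q4 (k = 3).
sum of item variances = 1.99 + 1.61 + 2.82 = 6.42
total variance = 6.42 + 2 × 0.69 = 7.80
α (item deleted) = (3/2)·(1 − 6.42/7.80) = 0.265

Cronbach's α = 0.265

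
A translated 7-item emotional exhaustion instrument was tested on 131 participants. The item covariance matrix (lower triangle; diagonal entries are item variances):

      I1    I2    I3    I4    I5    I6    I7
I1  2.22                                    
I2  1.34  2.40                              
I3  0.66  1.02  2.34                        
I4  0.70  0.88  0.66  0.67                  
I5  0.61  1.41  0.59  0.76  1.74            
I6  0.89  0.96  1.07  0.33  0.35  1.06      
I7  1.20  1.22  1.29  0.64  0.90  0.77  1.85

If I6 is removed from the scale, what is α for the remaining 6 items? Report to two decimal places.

Remaining items: I1, I2, I3, I4, I5, I7 (k = 6).
sum of item variances = 2.22 + 2.40 + 2.34 + 0.67 + 1.74 + 1.85 = 11.22
σ²_T = 11.22 + 2 × 13.88 = 38.98
α (item deleted) = (6/5)·(1 − 11.22/38.98) = 0.85

α = 0.85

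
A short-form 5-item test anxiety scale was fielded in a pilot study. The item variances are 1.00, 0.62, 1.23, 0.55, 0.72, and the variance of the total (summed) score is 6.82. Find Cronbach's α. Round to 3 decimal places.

Cronbach's α = 0.495

Σσᵢ² = 1.00 + 0.62 + 1.23 + 0.55 + 0.72 = 4.12
α = (k/(k−1))·(1 − Σσᵢ²/Var(T)) = (5/4)·(1 − 4.12/6.82) = 0.495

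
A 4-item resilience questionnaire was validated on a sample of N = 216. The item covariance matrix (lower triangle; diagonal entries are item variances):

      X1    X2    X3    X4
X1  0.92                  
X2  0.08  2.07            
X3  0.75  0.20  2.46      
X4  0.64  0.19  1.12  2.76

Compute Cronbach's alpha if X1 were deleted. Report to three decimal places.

Remaining items: X2, X3, X4 (k = 3).
ΣVar(i) = 2.07 + 2.46 + 2.76 = 7.29
Var(T) = 7.29 + 2 × 1.51 = 10.31
α (item deleted) = (3/2)·(1 − 7.29/10.31) = 0.439

α = 0.439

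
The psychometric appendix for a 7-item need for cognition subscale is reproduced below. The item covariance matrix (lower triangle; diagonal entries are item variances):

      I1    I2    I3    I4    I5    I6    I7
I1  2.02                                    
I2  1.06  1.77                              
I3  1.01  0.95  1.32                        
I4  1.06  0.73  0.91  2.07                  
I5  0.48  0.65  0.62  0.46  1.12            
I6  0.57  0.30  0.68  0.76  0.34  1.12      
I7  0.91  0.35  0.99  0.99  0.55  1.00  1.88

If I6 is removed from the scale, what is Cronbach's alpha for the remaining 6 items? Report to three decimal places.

α = 0.837

Remaining items: I1, I2, I3, I4, I5, I7 (k = 6).
sum of item variances = 2.02 + 1.77 + 1.32 + 2.07 + 1.12 + 1.88 = 10.18
total variance = 10.18 + 2 × 11.72 = 33.62
α (item deleted) = (6/5)·(1 − 10.18/33.62) = 0.837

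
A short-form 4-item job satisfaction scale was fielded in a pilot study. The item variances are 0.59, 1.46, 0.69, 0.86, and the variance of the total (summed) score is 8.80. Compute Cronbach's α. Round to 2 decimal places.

α = 0.79

sum of item variances = 0.59 + 1.46 + 0.69 + 0.86 = 3.60
α = (k/(k−1))·(1 − sum of item variances/Var(T)) = (4/3)·(1 − 3.60/8.80) = 0.79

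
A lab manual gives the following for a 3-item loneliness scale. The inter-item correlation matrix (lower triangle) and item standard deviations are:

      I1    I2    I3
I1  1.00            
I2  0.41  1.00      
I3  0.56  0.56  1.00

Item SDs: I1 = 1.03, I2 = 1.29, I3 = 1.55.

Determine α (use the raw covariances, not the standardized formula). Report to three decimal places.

Σσ²ᵢ = 1.03² + 1.29² + 1.55² = 5.1275
Covariances σ_ij = r_ij · s_i · s_j:
  σ(I1,I2) = 0.41 × 1.03 × 1.29 = 0.5448
  σ(I1,I3) = 0.56 × 1.03 × 1.55 = 0.8940
  σ(I2,I3) = 0.56 × 1.29 × 1.55 = 1.1197
σ²_T = Σσ²ᵢ + 2·Σσ_ij = 5.1275 + 2 × 2.5585 = 10.2445
α = (3/2)·(1 − 5.1275/10.2445) = 0.749

α = 0.749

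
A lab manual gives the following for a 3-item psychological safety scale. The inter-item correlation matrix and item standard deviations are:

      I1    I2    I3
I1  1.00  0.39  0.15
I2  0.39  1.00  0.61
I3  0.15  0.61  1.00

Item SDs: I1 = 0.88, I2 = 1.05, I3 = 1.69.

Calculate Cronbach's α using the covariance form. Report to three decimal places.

α = 0.620

Σσ²ᵢ = 0.88² + 1.05² + 1.69² = 4.7330
Covariances σ_ij = r_ij · s_i · s_j:
  σ(I1,I2) = 0.39 × 0.88 × 1.05 = 0.3604
  σ(I1,I3) = 0.15 × 0.88 × 1.69 = 0.2231
  σ(I2,I3) = 0.61 × 1.05 × 1.69 = 1.0824
σ²_T = Σσ²ᵢ + 2·Σσ_ij = 4.7330 + 2 × 1.6659 = 8.0648
α = (3/2)·(1 − 4.7330/8.0648) = 0.620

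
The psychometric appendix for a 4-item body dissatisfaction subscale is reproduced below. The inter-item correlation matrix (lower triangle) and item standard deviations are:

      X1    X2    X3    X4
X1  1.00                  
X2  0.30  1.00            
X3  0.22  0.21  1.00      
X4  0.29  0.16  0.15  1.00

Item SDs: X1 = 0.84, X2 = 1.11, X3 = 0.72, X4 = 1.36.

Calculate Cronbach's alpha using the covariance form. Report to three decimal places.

α = 0.502

Σσ²ᵢ = 0.84² + 1.11² + 0.72² + 1.36² = 4.3057
Covariances σ_ij = r_ij · s_i · s_j:
  σ(X1,X2) = 0.30 × 0.84 × 1.11 = 0.2797
  σ(X1,X3) = 0.22 × 0.84 × 0.72 = 0.1331
  σ(X1,X4) = 0.29 × 0.84 × 1.36 = 0.3313
  σ(X2,X3) = 0.21 × 1.11 × 0.72 = 0.1678
  σ(X2,X4) = 0.16 × 1.11 × 1.36 = 0.2415
  σ(X3,X4) = 0.15 × 0.72 × 1.36 = 0.1469
σ²_T = Σσ²ᵢ + 2·Σσ_ij = 4.3057 + 2 × 1.3003 = 6.9063
α = (4/3)·(1 − 4.3057/6.9063) = 0.502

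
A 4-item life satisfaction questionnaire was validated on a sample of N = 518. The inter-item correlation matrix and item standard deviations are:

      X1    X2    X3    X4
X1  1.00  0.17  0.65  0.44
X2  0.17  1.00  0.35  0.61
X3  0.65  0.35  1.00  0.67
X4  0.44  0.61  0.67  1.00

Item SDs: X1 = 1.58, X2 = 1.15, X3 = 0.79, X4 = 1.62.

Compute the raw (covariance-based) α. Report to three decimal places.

Σσ²ᵢ = 1.58² + 1.15² + 0.79² + 1.62² = 7.0674
Covariances σ_ij = r_ij · s_i · s_j:
  σ(X1,X2) = 0.17 × 1.58 × 1.15 = 0.3089
  σ(X1,X3) = 0.65 × 1.58 × 0.79 = 0.8113
  σ(X1,X4) = 0.44 × 1.58 × 1.62 = 1.1262
  σ(X2,X3) = 0.35 × 1.15 × 0.79 = 0.3180
  σ(X2,X4) = 0.61 × 1.15 × 1.62 = 1.1364
  σ(X3,X4) = 0.67 × 0.79 × 1.62 = 0.8575
σ²_T = Σσ²ᵢ + 2·Σσ_ij = 7.0674 + 2 × 4.5583 = 16.1840
α = (4/3)·(1 − 7.0674/16.1840) = 0.751

α = 0.751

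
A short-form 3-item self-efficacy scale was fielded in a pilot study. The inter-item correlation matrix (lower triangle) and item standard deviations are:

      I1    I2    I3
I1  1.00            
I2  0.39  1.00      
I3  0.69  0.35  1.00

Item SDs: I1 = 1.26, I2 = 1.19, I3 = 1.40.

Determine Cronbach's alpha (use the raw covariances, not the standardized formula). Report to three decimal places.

α = 0.735

Σσ²ᵢ = 1.26² + 1.19² + 1.40² = 4.9637
Covariances σ_ij = r_ij · s_i · s_j:
  σ(I1,I2) = 0.39 × 1.26 × 1.19 = 0.5848
  σ(I1,I3) = 0.69 × 1.26 × 1.40 = 1.2172
  σ(I2,I3) = 0.35 × 1.19 × 1.40 = 0.5831
σ²_T = Σσ²ᵢ + 2·Σσ_ij = 4.9637 + 2 × 2.3851 = 9.7339
α = (3/2)·(1 − 4.9637/9.7339) = 0.735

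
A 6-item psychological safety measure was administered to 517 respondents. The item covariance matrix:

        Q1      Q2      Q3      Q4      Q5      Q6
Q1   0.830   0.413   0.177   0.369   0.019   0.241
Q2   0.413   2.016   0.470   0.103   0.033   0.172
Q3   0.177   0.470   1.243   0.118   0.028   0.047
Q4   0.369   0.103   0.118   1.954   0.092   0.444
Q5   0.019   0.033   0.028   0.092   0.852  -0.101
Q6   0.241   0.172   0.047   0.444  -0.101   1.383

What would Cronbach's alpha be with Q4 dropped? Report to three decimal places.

Remaining items: Q1, Q2, Q3, Q5, Q6 (k = 5).
ΣVar(i) = 0.830 + 2.016 + 1.243 + 0.852 + 1.383 = 6.324
total variance = 6.324 + 2 × 1.499 = 9.322
α (item deleted) = (5/4)·(1 − 6.324/9.322) = 0.402

Cronbach's alpha = 0.402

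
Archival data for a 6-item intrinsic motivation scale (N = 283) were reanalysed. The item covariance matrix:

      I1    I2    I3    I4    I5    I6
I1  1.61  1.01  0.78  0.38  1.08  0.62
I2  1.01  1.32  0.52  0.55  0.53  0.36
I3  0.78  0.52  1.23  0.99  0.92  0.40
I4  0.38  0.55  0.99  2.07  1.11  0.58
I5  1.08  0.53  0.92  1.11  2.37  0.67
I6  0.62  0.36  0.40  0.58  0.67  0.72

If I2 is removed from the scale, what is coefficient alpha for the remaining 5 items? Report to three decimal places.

Remaining items: I1, I3, I4, I5, I6 (k = 5).
ΣVar(i) = 1.61 + 1.23 + 2.07 + 2.37 + 0.72 = 8.00
σ²_T = 8.00 + 2 × 7.53 = 23.06
α (item deleted) = (5/4)·(1 − 8.00/23.06) = 0.816

α = 0.816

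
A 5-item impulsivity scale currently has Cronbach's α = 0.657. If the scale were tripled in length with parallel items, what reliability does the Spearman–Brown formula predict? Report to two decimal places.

predicted reliability = 0.85

Length factor m = 3
α' = m·α / (1 + (m−1)·α)
   = 3 × 0.657 / (1 + (3 − 1) × 0.657)
   = 1.9710 / 2.3140 = 0.85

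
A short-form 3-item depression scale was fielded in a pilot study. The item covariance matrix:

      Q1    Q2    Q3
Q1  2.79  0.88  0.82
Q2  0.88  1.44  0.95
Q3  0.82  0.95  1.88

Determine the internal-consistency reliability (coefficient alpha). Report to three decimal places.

coefficient alpha = 0.697

Σσᵢ² = 2.79 + 1.44 + 1.88 = 6.11
Σ_{i<j} σ_ij = 2.65
Var(T) = 6.11 + 2 × 2.65 = 11.41
α = (k/(k−1))·(1 − Σσᵢ²/Var(T)) = (3/2)·(1 − 6.11/11.41) = 0.697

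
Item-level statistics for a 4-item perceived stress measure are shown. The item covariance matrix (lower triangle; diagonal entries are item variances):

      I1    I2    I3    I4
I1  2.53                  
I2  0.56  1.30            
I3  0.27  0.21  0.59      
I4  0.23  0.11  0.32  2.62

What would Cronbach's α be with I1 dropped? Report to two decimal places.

Remaining items: I2, I3, I4 (k = 3).
sum of item variances = 1.30 + 0.59 + 2.62 = 4.51
Var(T) = 4.51 + 2 × 0.64 = 5.79
α (item deleted) = (3/2)·(1 − 4.51/5.79) = 0.33

Cronbach's α = 0.33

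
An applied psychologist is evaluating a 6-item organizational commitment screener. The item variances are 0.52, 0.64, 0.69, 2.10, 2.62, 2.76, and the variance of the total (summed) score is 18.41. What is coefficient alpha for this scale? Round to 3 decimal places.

coefficient alpha = 0.592

Σσᵢ² = 0.52 + 0.64 + 0.69 + 2.10 + 2.62 + 2.76 = 9.33
α = (k/(k−1))·(1 − Σσᵢ²/σ²_total) = (6/5)·(1 − 9.33/18.41) = 0.592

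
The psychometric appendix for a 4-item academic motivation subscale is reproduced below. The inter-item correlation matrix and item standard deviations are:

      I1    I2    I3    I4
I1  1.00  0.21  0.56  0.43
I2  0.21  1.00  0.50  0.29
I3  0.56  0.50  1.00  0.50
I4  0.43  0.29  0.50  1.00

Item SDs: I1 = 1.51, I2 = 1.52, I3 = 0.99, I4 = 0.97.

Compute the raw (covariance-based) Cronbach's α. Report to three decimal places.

α = 0.701

Σσ²ᵢ = 1.51² + 1.52² + 0.99² + 0.97² = 6.5115
Covariances σ_ij = r_ij · s_i · s_j:
  σ(I1,I2) = 0.21 × 1.51 × 1.52 = 0.4820
  σ(I1,I3) = 0.56 × 1.51 × 0.99 = 0.8371
  σ(I1,I4) = 0.43 × 1.51 × 0.97 = 0.6298
  σ(I2,I3) = 0.50 × 1.52 × 0.99 = 0.7524
  σ(I2,I4) = 0.29 × 1.52 × 0.97 = 0.4276
  σ(I3,I4) = 0.50 × 0.99 × 0.97 = 0.4801
σ²_T = Σσ²ᵢ + 2·Σσ_ij = 6.5115 + 2 × 3.6090 = 13.7295
α = (4/3)·(1 − 6.5115/13.7295) = 0.701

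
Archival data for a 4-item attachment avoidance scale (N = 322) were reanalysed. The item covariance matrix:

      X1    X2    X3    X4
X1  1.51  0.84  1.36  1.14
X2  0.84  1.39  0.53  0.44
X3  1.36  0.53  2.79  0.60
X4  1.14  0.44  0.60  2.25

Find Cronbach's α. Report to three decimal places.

α = 0.737

sum of item variances = 1.51 + 1.39 + 2.79 + 2.25 = 7.94
Σ_{i<j} σ_ij = 4.91
σ²_T = 7.94 + 2 × 4.91 = 17.76
α = (k/(k−1))·(1 − sum of item variances/σ²_T) = (4/3)·(1 − 7.94/17.76) = 0.737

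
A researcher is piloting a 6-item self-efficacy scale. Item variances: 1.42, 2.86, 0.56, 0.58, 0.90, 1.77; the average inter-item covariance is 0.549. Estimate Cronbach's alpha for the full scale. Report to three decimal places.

Cronbach's alpha = 0.805

sum of item variances = 1.42 + 2.86 + 0.56 + 0.58 + 0.90 + 1.77 = 8.09
Sum of the 15 distinct covariances = 15 × 0.549 = 8.235
Var(T) = sum of item variances + 2·Σcov = 8.09 + 2 × 8.235 = 24.560
α = (6/5)·(1 − 8.09/24.560) = 0.805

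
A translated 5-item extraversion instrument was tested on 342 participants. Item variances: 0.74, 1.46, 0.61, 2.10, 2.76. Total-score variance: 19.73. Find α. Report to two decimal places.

α = 0.76

ΣVar(i) = 0.74 + 1.46 + 0.61 + 2.10 + 2.76 = 7.67
α = (k/(k−1))·(1 − ΣVar(i)/σ²_total) = (5/4)·(1 − 7.67/19.73) = 0.76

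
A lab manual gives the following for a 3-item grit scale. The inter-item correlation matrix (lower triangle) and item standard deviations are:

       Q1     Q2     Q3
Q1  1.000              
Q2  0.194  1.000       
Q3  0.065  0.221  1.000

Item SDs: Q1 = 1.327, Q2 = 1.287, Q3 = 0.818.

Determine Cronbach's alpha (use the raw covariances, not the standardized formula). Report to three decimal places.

α = 0.355

Σσ²ᵢ = 1.327² + 1.287² + 0.818² = 4.0864
Covariances σ_ij = r_ij · s_i · s_j:
  σ(Q1,Q2) = 0.194 × 1.327 × 1.287 = 0.3313
  σ(Q1,Q3) = 0.065 × 1.327 × 0.818 = 0.0706
  σ(Q2,Q3) = 0.221 × 1.287 × 0.818 = 0.2327
σ²_T = Σσ²ᵢ + 2·Σσ_ij = 4.0864 + 2 × 0.6346 = 5.3556
α = (3/2)·(1 − 4.0864/5.3556) = 0.355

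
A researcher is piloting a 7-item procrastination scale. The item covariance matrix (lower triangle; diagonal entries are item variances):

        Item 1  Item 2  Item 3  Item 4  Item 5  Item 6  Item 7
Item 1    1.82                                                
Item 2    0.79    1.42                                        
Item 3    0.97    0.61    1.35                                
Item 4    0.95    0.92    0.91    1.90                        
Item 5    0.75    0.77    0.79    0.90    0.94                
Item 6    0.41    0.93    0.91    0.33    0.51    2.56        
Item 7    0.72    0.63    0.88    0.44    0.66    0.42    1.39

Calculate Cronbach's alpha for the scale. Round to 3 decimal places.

Cronbach's alpha = 0.849

ΣVar(i) = 1.82 + 1.42 + 1.35 + 1.90 + 0.94 + 2.56 + 1.39 = 11.38
Sum of off-diagonal covariances = 15.20
σ²_T = 11.38 + 2 × 15.20 = 41.78
α = (k/(k−1))·(1 − ΣVar(i)/σ²_T) = (7/6)·(1 − 11.38/41.78) = 0.849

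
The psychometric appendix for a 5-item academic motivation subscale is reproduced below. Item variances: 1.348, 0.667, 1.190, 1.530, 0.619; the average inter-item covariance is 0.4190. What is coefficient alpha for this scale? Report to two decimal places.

sum of item variances = 1.348 + 0.667 + 1.190 + 1.530 + 0.619 = 5.354
Sum of the 10 distinct covariances = 10 × 0.4190 = 4.1900
σ²_total = sum of item variances + 2·Σcov = 5.354 + 2 × 4.1900 = 13.7340
α = (5/4)·(1 − 5.354/13.7340) = 0.76

α = 0.76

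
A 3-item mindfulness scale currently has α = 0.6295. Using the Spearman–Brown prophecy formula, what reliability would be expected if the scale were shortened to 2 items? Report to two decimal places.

predicted reliability = 0.53

Length factor m = 2/3 = 0.6667
α' = m·α / (1 − (1−m)·α)
   = 2/3 × 0.6295 / (1 − (1 − 2/3) × 0.6295)
   = 0.4197 / 0.7902 = 0.53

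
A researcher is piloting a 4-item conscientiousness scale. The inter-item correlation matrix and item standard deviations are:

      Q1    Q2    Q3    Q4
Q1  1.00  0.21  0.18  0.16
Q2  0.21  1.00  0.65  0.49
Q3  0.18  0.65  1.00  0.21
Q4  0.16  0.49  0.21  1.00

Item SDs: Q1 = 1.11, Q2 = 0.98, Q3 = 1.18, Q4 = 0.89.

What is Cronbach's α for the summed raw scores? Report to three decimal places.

α = 0.640

Σσ²ᵢ = 1.11² + 0.98² + 1.18² + 0.89² = 4.3770
Covariances σ_ij = r_ij · s_i · s_j:
  σ(Q1,Q2) = 0.21 × 1.11 × 0.98 = 0.2284
  σ(Q1,Q3) = 0.18 × 1.11 × 1.18 = 0.2358
  σ(Q1,Q4) = 0.16 × 1.11 × 0.89 = 0.1581
  σ(Q2,Q3) = 0.65 × 0.98 × 1.18 = 0.7517
  σ(Q2,Q4) = 0.49 × 0.98 × 0.89 = 0.4274
  σ(Q3,Q4) = 0.21 × 1.18 × 0.89 = 0.2205
σ²_T = Σσ²ᵢ + 2·Σσ_ij = 4.3770 + 2 × 2.0219 = 8.4208
α = (4/3)·(1 − 4.3770/8.4208) = 0.640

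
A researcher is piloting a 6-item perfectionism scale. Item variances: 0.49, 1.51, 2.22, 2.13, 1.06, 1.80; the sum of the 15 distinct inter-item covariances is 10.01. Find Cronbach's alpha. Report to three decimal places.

Cronbach's alpha = 0.822

Σσᵢ² = 0.49 + 1.51 + 2.22 + 2.13 + 1.06 + 1.80 = 9.21
Sum of distinct covariances = 10.01
σ²_T = Σσᵢ² + 2·Σcov = 9.21 + 2 × 10.01 = 29.23
α = (6/5)·(1 − 9.21/29.23) = 0.822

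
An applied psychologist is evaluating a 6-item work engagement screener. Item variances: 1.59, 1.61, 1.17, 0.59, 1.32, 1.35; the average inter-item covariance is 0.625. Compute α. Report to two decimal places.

Σσᵢ² = 1.59 + 1.61 + 1.17 + 0.59 + 1.32 + 1.35 = 7.63
Sum of the 15 distinct covariances = 15 × 0.625 = 9.375
σ²_total = Σσᵢ² + 2·Σcov = 7.63 + 2 × 9.375 = 26.380
α = (6/5)·(1 − 7.63/26.380) = 0.85

α = 0.85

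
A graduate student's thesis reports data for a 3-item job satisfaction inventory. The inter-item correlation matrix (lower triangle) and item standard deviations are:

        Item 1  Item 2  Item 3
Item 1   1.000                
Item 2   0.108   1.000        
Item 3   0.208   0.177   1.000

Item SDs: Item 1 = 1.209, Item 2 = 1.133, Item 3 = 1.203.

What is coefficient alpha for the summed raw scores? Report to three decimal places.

coefficient alpha = 0.372

Σσ²ᵢ = 1.209² + 1.133² + 1.203² = 4.1926
Covariances σ_ij = r_ij · s_i · s_j:
  σ(Item 1,Item 2) = 0.108 × 1.209 × 1.133 = 0.1479
  σ(Item 1,Item 3) = 0.208 × 1.209 × 1.203 = 0.3025
  σ(Item 2,Item 3) = 0.177 × 1.133 × 1.203 = 0.2413
σ²_T = Σσ²ᵢ + 2·Σσ_ij = 4.1926 + 2 × 0.6917 = 5.5760
α = (3/2)·(1 − 4.1926/5.5760) = 0.372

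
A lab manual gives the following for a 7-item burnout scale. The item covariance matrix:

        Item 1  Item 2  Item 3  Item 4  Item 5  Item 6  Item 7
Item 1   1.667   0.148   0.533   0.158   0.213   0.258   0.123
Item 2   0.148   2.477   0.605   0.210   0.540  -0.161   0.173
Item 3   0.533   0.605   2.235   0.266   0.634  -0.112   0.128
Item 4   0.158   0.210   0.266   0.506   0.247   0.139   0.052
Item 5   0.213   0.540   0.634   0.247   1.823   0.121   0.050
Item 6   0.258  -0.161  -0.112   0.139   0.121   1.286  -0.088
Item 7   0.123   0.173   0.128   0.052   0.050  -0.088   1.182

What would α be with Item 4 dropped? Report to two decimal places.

Remaining items: Item 1, Item 2, Item 3, Item 5, Item 6, Item 7 (k = 6).
Σσᵢ² = 1.667 + 2.477 + 2.235 + 1.823 + 1.286 + 1.182 = 10.670
σ²_total = 10.670 + 2 × 3.165 = 17.000
α (item deleted) = (6/5)·(1 − 10.670/17.000) = 0.45

α = 0.45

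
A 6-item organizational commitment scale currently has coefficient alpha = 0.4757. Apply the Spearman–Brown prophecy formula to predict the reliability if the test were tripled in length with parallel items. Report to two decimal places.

Length factor m = 3
α' = m·α / (1 + (m−1)·α)
   = 3 × 0.4757 / (1 + (3 − 1) × 0.4757)
   = 1.4271 / 1.9514 = 0.73

predicted reliability = 0.73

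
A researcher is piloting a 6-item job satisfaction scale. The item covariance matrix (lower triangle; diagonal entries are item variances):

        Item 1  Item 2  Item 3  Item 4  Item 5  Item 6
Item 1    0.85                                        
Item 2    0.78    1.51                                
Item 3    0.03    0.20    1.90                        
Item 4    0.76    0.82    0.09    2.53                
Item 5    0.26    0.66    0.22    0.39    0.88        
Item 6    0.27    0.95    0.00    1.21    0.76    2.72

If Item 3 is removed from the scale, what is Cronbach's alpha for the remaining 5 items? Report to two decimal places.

α = 0.77

Remaining items: Item 1, Item 2, Item 4, Item 5, Item 6 (k = 5).
sum of item variances = 0.85 + 1.51 + 2.53 + 0.88 + 2.72 = 8.49
Var(T) = 8.49 + 2 × 6.86 = 22.21
α (item deleted) = (5/4)·(1 − 8.49/22.21) = 0.77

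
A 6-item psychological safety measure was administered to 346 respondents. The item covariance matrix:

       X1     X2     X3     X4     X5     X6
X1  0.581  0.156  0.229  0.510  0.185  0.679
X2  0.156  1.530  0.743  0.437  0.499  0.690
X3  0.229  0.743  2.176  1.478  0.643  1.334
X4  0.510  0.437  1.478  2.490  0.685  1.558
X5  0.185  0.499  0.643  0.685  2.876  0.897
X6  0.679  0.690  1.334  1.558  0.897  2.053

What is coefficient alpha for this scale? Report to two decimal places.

α = 0.78

ΣVar(i) = 0.581 + 1.530 + 2.176 + 2.490 + 2.876 + 2.053 = 11.706
Sum of the distinct covariances = 10.723
σ²_total = 11.706 + 2 × 10.723 = 33.152
α = (k/(k−1))·(1 − ΣVar(i)/σ²_total) = (6/5)·(1 − 11.706/33.152) = 0.78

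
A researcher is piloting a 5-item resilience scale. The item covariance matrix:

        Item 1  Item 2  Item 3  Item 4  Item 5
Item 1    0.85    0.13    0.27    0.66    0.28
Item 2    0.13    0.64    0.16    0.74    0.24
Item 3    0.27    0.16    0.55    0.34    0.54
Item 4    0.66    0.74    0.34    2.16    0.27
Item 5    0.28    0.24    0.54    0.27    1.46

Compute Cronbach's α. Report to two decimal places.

Σσ²ᵢ = 0.85 + 0.64 + 0.55 + 2.16 + 1.46 = 5.66
Sum of the distinct covariances = 3.63
σ²_total = 5.66 + 2 × 3.63 = 12.92
α = (k/(k−1))·(1 − Σσ²ᵢ/σ²_total) = (5/4)·(1 − 5.66/12.92) = 0.70

Cronbach's α = 0.70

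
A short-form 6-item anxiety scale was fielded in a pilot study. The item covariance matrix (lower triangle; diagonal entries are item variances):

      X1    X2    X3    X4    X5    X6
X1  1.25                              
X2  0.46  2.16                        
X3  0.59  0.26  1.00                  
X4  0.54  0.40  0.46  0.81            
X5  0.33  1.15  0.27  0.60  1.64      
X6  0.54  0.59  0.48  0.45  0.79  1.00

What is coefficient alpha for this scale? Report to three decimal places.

sum of item variances = 1.25 + 2.16 + 1.00 + 0.81 + 1.64 + 1.00 = 7.86
Σ_{i<j} σ_ij = 7.91
σ²_T = 7.86 + 2 × 7.91 = 23.68
α = (k/(k−1))·(1 − sum of item variances/σ²_T) = (6/5)·(1 − 7.86/23.68) = 0.802

coefficient alpha = 0.802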